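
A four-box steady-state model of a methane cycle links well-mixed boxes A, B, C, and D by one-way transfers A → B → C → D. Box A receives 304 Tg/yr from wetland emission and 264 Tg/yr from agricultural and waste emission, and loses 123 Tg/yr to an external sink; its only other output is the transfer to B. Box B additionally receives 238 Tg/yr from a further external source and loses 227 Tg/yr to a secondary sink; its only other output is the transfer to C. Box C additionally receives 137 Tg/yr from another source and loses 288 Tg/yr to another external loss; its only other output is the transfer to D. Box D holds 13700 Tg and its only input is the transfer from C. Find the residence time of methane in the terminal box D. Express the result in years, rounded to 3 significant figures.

Box A: F(A→B) = (304 + 264) − 123 = 445.00 Tg/yr.
Box B: F(B→C) = (445.00 + 238) − 227 = 456.00 Tg/yr.
Box C: F(C→D) = (456.00 + 137) − 288 = 305.00 Tg/yr.
Box D throughput = its input = 305.00 Tg/yr; τ = 13700 / 305.00 = 44.92 yr.

44.9 yr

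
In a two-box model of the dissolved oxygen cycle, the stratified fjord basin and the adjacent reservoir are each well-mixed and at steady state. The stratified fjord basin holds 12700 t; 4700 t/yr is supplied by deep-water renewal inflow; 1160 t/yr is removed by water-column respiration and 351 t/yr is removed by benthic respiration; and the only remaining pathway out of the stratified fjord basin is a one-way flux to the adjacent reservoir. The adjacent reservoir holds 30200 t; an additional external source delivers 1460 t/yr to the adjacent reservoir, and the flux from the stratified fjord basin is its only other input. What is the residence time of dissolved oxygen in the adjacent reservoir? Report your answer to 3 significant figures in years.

6.50 yr

Balance the stratified fjord basin: ΣF_in = 4700.0 t/yr.
Flux to the adjacent reservoir = ΣF_in − (1160 + 351) = 3189.0 t/yr.
Total input to the adjacent reservoir = 3189.0 + 1460 = 4649.0 t/yr; at steady state this equals its total output.
τ = M / F = 30200 / 4649.0 = 6.496 yr.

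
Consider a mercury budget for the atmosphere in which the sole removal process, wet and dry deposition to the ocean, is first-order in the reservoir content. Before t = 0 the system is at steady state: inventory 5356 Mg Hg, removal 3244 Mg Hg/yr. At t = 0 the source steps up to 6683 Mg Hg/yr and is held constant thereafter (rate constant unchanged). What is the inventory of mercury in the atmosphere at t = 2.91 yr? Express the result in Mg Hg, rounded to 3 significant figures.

10100 Mg Hg

The sink rate constant is k = F₀/M₀ = 3244/5356 = 0.6057 yr⁻¹.
Solving dM/dt = F₁ − kM with M(0) = M₀ gives M(t) = F₁/k + (M₀ − F₁/k)·e^(−kt).
F₁/k = 6683/0.6057 = 11034 Mg Hg; kt = 0.6057 × 2.91 = 1.763, e^(−kt) = 0.1716.
M(2.91) = 11034 + (5356 − 11034) × 0.1716 = 11034 − 974.4 = 10060 Mg Hg.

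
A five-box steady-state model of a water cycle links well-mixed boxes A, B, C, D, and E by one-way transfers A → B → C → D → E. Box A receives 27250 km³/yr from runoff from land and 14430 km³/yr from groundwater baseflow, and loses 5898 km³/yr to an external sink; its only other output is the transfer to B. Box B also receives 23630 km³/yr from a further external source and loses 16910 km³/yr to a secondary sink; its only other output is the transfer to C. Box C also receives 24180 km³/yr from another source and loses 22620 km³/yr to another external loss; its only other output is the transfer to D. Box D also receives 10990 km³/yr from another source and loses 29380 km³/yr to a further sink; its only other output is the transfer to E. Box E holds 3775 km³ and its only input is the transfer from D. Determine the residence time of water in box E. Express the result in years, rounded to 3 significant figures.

0.147 yr

Box A: F(A→B) = (27250 + 14430) − 5898 = 35782 km³/yr.
Box B: F(B→C) = (35782 + 23630) − 16910 = 42502 km³/yr.
Box C: F(C→D) = (42502 + 24180) − 22620 = 44062 km³/yr.
Box D: F(D→E) = (44062 + 10990) − 29380 = 25672 km³/yr.
Box E throughput = its input = 25672 km³/yr; τ = 3775 / 25672 = 0.1470 yr.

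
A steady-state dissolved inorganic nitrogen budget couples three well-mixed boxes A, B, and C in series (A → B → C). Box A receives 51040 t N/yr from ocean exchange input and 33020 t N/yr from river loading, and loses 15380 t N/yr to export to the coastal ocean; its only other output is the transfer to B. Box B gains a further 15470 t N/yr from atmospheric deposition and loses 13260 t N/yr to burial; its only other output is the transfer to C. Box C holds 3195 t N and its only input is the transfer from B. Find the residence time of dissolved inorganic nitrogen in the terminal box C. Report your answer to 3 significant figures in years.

Box A: F(A→B) = (51040 + 33020) − 15380 = 68680 t N/yr.
Box B: F(B→C) = (68680 + 15470) − 13260 = 70890 t N/yr.
Box C throughput = its input = 70890 t N/yr; τ = 3195 / 70890 = 0.04507 yr.

0.0451 yr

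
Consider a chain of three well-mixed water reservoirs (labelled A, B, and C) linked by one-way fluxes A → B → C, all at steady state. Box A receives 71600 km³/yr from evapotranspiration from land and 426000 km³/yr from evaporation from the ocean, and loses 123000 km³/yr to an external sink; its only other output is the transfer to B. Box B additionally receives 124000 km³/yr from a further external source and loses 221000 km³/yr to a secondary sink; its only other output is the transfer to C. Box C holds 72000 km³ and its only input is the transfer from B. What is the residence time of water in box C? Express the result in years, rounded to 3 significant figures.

0.259 yr

Box A: F(A→B) = (71600 + 426000) − 123000 = 374600 km³/yr.
Box B: F(B→C) = (374600 + 124000) − 221000 = 277600 km³/yr.
Box C throughput = its input = 277600 km³/yr; τ = 72000 / 277600 = 0.2594 yr.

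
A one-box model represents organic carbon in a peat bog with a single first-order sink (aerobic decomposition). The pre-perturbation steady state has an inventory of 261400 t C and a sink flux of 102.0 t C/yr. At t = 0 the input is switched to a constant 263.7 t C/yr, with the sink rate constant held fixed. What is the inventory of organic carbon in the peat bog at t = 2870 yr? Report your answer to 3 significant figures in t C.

τ = M₀/F₀ = 261400/102.0 = 2563 yr; rate constant k = 1/τ.
New steady state M_∞ = F₁/k = F₁·τ = 263.7 × 2563 = 675800 t C.
M(t) = M_∞ + (M₀ − M_∞)·e^(−t/τ); t/τ = 2870/2563 = 1.120, so e^(−t/τ) = 0.3263.
M(t) = 675800 − 414400 × 0.3263 = 540570 t C.

541000 t C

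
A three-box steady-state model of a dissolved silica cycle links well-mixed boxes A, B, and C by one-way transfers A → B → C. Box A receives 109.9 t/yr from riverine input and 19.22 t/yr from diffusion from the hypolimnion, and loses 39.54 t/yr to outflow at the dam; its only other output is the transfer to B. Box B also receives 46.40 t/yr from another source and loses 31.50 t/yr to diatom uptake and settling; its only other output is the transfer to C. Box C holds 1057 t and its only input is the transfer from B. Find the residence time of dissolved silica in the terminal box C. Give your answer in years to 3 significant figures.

10.1 yr

Box A: F(A→B) = (109.9 + 19.22) − 39.54 = 89.580 t/yr.
Box B: F(B→C) = (89.580 + 46.40) − 31.50 = 104.48 t/yr.
Box C throughput = its input = 104.48 t/yr; τ = 1057 / 104.48 = 10.12 yr.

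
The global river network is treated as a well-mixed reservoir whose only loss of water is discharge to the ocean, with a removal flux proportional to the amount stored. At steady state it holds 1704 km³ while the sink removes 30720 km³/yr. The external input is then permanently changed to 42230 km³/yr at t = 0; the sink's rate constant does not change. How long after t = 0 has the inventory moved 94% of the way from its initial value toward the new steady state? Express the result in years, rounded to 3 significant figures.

τ = M₀/F₀ = 1704/30720 = 0.05547 yr.
The remaining gap fraction is e^(−t/τ); 94% covered ⇒ e^(−t/τ) = 0.0600.
t = −τ ln(0.0600) = 0.05547 × 2.813 = 0.1561 yr.

0.156 yr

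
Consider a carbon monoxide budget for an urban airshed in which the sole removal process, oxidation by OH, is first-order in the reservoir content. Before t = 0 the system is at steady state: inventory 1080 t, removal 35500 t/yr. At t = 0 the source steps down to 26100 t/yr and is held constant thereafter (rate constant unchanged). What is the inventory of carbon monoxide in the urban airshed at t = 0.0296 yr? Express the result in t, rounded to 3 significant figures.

902 t

Residence time τ = M₀/F₀ = 0.03042 yr. The eventual steady state is M_∞ = M₀·(F₁/F₀) = 1080 × 26100/35500 = 794.03 t.
The anomaly ΔM(t) = M(t) − M_∞ decays as ΔM₀·e^(−t/τ) with ΔM₀ = 1080 − 794.03 = 286.0 t.
At t = 0.0296 yr, e^(−t/τ) = e^(−0.9730) = 0.3780, so ΔM = 108.1 t and M = 794.03 + 108.1 = 902.11 t.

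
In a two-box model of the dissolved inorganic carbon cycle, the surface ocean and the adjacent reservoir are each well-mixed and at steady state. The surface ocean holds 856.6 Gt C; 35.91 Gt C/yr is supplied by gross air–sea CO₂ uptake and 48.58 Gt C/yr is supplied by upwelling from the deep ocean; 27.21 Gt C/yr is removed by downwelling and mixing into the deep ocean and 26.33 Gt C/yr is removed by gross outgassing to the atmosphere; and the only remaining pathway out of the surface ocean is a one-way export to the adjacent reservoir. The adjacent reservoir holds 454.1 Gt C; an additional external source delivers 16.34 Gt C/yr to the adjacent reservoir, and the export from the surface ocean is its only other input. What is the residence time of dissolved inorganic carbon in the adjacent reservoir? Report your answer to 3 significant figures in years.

Balance the surface ocean: ΣF_in = 35.91 + 48.58 = 84.490 Gt C/yr.
Export to the adjacent reservoir = ΣF_in − (27.21 + 26.33) = 30.950 Gt C/yr.
Total input to the adjacent reservoir = 30.950 + 16.34 = 47.290 Gt C/yr; at steady state this equals its total output.
τ = M / F = 454.1 / 47.290 = 9.602 yr.

9.60 yr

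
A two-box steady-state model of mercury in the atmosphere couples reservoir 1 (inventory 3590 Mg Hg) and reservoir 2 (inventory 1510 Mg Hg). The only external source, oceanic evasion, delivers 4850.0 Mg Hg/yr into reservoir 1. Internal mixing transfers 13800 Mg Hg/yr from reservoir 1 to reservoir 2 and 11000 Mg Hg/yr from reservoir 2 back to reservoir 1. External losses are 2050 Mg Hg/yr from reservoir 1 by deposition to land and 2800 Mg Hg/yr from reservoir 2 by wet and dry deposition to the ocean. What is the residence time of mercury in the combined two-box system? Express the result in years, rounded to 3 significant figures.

For the system as a whole, the A↔B exchange is internal and contributes nothing to the throughput; only the external sinks remove mass.
M_total = 3590 + 1510 = 5100.0 Mg Hg.
ΣF_external_out = 2050 + 2800 = 4850.0 Mg Hg/yr.
τ = M_total / ΣF_ext = 5100.0 / 4850.0 = 1.052 yr.

1.05 yr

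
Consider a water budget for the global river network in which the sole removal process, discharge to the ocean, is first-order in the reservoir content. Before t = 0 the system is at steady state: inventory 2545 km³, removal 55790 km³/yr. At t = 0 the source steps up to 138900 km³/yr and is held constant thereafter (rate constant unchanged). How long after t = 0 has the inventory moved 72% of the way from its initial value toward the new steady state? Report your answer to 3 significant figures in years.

τ = M₀/F₀ = 2545/55790 = 0.04562 yr.
The remaining gap fraction is e^(−t/τ); 72% covered ⇒ e^(−t/τ) = 0.280.
t = −τ ln(0.280) = 0.04562 × 1.273 = 0.05807 yr.

0.0581 yr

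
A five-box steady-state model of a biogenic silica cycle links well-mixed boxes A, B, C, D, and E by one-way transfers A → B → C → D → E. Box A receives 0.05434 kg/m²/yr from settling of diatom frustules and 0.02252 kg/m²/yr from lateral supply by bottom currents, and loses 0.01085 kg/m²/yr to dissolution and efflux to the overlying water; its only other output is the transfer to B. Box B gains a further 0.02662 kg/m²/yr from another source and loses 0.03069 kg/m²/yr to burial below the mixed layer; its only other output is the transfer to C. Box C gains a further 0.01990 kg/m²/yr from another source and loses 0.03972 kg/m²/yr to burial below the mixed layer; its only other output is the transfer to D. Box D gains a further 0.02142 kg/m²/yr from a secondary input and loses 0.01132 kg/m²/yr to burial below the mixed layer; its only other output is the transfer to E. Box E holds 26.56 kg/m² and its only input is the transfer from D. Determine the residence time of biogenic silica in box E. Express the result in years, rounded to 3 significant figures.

509 yr

Box A: F(A→B) = (0.05434 + 0.02252) − 0.01085 = 0.066010 kg/m²/yr.
Box B: F(B→C) = (0.066010 + 0.02662) − 0.03069 = 0.061940 kg/m²/yr.
Box C: F(C→D) = (0.061940 + 0.01990) − 0.03972 = 0.042120 kg/m²/yr.
Box D: F(D→E) = (0.042120 + 0.02142) − 0.01132 = 0.052220 kg/m²/yr.
Box E throughput = its input = 0.052220 kg/m²/yr; τ = 26.56 / 0.052220 = 508.6 yr.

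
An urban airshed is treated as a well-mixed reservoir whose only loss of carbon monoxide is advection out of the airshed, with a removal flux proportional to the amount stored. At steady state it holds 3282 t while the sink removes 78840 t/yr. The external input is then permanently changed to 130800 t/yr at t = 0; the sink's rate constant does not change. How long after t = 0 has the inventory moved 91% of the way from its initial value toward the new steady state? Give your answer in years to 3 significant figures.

0.100 yr

τ = M₀/F₀ = 3282/78840 = 0.04163 yr.
The remaining gap fraction is e^(−t/τ); 91% covered ⇒ e^(−t/τ) = 0.0900.
t = −τ ln(0.0900) = 0.04163 × 2.408 = 0.1002 yr.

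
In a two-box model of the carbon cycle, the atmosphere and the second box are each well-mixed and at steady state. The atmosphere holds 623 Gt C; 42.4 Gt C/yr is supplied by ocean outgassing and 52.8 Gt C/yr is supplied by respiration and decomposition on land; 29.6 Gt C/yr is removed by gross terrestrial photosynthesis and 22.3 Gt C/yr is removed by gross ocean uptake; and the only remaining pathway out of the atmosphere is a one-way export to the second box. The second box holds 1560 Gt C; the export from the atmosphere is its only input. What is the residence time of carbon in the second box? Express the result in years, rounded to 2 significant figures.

36 yr

Balance the atmosphere: ΣF_in = 42.4 + 52.8 = 95.200 Gt C/yr.
Export to the second box = ΣF_in − (29.6 + 22.3) = 43.300 Gt C/yr.
At steady state the output of the second box equals its input, 43.300 Gt C/yr.
τ = M / F = 1560 / 43.300 = 36.03 yr.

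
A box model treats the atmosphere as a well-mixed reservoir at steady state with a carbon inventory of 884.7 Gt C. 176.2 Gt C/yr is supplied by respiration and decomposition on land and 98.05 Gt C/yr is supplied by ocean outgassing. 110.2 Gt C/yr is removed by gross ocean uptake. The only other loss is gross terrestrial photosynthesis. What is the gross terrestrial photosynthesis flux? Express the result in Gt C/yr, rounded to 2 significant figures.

At steady state ΣF_in = ΣF_out.
ΣF_in = 176.2 + 98.05 = 274.25 Gt C/yr.
Gross terrestrial photosynthesis flux = ΣF_in − (110.2) = 274.25 − 110.2 = 164.1 Gt C/yr.

160 Gt C/yr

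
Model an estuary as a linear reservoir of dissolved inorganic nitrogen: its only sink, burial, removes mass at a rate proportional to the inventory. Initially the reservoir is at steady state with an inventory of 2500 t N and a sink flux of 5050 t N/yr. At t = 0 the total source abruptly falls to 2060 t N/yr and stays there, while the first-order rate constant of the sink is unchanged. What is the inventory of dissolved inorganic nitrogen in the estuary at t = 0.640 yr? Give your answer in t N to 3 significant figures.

1430 t N

τ = M₀/F₀ = 2500/5050 = 0.4950 yr; rate constant k = 1/τ.
New steady state M_∞ = F₁/k = F₁·τ = 2060 × 0.4950 = 1019.8 t N.
M(t) = M_∞ + (M₀ − M_∞)·e^(−t/τ); t/τ = 0.640/0.4950 = 1.293, so e^(−t/τ) = 0.2745.
M(t) = 1019.8 + 1480 × 0.2745 = 1426.1 t N.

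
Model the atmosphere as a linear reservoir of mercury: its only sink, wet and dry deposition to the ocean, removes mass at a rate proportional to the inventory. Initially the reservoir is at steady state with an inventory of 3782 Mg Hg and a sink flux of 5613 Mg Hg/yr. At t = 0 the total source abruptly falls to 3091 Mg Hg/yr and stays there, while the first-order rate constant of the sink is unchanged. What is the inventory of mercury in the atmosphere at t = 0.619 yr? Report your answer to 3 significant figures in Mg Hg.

2760 Mg Hg

τ = M₀/F₀ = 3782/5613 = 0.6738 yr; rate constant k = 1/τ.
New steady state M_∞ = F₁/k = F₁·τ = 3091 × 0.6738 = 2082.7 Mg Hg.
M(t) = M_∞ + (M₀ − M_∞)·e^(−t/τ); t/τ = 0.619/0.6738 = 0.9187, so e^(−t/τ) = 0.3990.
M(t) = 2082.7 + 1699 × 0.3990 = 2760.8 Mg Hg.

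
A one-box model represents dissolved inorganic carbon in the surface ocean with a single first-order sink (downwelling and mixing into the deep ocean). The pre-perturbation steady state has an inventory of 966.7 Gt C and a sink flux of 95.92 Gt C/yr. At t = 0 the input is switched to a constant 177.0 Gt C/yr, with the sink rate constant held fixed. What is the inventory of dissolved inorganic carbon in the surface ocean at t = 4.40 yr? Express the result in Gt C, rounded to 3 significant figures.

1260 Gt C

Residence time τ = M₀/F₀ = 10.08 yr. The eventual steady state is M_∞ = M₀·(F₁/F₀) = 966.7 × 177.0/95.92 = 1783.8 Gt C.
The anomaly ΔM(t) = M(t) − M_∞ decays as ΔM₀·e^(−t/τ) with ΔM₀ = 966.7 − 1783.8 = −817.1 Gt C.
At t = 4.40 yr, e^(−t/τ) = e^(−0.4366) = 0.6462, so ΔM = −528.1 Gt C and M = 1783.8 − 528.1 = 1255.8 Gt C.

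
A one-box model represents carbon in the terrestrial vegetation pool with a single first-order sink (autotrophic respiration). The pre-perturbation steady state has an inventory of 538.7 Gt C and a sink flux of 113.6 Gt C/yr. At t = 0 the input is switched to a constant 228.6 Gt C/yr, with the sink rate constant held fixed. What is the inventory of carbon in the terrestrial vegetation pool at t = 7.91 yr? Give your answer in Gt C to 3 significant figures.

981 Gt C

The sink rate constant is k = F₀/M₀ = 113.6/538.7 = 0.2109 yr⁻¹.
Solving dM/dt = F₁ − kM with M(0) = M₀ gives M(t) = F₁/k + (M₀ − F₁/k)·e^(−kt).
F₁/k = 228.6/0.2109 = 1084.0 Gt C; kt = 0.2109 × 7.91 = 1.668, e^(−kt) = 0.1886.
M(7.91) = 1084.0 + (538.7 − 1084.0) × 0.1886 = 1084.0 − 102.9 = 981.18 Gt C.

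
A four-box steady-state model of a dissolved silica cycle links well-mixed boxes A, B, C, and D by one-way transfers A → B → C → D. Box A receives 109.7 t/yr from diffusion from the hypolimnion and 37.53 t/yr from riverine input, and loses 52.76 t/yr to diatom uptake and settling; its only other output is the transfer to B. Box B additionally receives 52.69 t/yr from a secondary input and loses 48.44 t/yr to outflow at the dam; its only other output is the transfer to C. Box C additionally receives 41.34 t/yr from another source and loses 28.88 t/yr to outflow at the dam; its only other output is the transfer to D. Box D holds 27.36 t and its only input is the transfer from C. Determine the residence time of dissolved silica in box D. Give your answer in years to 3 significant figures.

0.246 yr

Box A: F(A→B) = (109.7 + 37.53) − 52.76 = 94.470 t/yr.
Box B: F(B→C) = (94.470 + 52.69) − 48.44 = 98.720 t/yr.
Box C: F(C→D) = (98.720 + 41.34) − 28.88 = 111.18 t/yr.
Box D throughput = its input = 111.18 t/yr; τ = 27.36 / 111.18 = 0.2461 yr.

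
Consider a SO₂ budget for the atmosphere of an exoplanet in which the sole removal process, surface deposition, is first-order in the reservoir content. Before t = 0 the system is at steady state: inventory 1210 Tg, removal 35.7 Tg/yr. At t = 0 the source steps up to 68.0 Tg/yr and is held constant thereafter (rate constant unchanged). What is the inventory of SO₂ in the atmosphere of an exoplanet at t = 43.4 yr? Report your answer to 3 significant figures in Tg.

2000 Tg

Residence time τ = M₀/F₀ = 33.89 yr. The eventual steady state is M_∞ = M₀·(F₁/F₀) = 1210 × 68.0/35.7 = 2304.8 Tg.
The anomaly ΔM(t) = M(t) − M_∞ decays as ΔM₀·e^(−t/τ) with ΔM₀ = 1210 − 2304.8 = −1095 Tg.
At t = 43.4 yr, e^(−t/τ) = e^(−1.280) = 0.2779, so ΔM = −304.2 Tg and M = 2304.8 − 304.2 = 2000.5 Tg.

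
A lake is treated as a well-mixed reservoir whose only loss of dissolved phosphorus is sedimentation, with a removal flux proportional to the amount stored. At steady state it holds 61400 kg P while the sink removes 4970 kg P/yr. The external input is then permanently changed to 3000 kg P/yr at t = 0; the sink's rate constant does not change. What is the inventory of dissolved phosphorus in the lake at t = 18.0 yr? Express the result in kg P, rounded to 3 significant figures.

The sink rate constant is k = F₀/M₀ = 4970/61400 = 0.08094 yr⁻¹.
Solving dM/dt = F₁ − kM with M(0) = M₀ gives M(t) = F₁/k + (M₀ − F₁/k)·e^(−kt).
F₁/k = 3000/0.08094 = 37062 kg P; kt = 0.08094 × 18.0 = 1.457, e^(−kt) = 0.2329.
M(18.0) = 37062 + (61400 − 37062) × 0.2329 = 37062 + 5669 = 42731 kg P.

42700 kg P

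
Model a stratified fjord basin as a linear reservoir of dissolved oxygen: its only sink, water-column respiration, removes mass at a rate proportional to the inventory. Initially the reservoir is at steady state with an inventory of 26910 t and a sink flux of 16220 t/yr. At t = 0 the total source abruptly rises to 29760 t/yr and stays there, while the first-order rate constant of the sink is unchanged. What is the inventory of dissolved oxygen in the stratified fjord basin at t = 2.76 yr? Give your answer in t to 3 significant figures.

Residence time τ = M₀/F₀ = 1.659 yr. The eventual steady state is M_∞ = M₀·(F₁/F₀) = 26910 × 29760/16220 = 49374 t.
The anomaly ΔM(t) = M(t) − M_∞ decays as ΔM₀·e^(−t/τ) with ΔM₀ = 26910 − 49374 = −22460 t.
At t = 2.76 yr, e^(−t/τ) = e^(−1.664) = 0.1895, so ΔM = −4256 t and M = 49374 − 4256 = 45118 t.

45100 t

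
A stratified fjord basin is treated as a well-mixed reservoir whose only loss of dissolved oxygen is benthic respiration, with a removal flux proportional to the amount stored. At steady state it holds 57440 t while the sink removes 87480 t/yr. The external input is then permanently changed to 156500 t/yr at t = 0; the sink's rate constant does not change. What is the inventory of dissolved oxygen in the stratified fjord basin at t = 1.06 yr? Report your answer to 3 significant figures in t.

The sink rate constant is k = F₀/M₀ = 87480/57440 = 1.523 yr⁻¹.
Solving dM/dt = F₁ − kM with M(0) = M₀ gives M(t) = F₁/k + (M₀ − F₁/k)·e^(−kt).
F₁/k = 156500/1.523 = 102760 t; kt = 1.523 × 1.06 = 1.614, e^(−kt) = 0.1990.
M(1.06) = 102760 + (57440 − 102760) × 0.1990 = 102760 − 9019 = 93740 t.

93700 t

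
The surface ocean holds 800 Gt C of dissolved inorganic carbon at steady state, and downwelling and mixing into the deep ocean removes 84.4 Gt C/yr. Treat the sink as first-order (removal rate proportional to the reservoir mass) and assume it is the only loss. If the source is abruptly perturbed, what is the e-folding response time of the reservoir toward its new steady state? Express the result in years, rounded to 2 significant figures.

9.5 yr

For a linear reservoir the response time equals the residence time τ = M/F.
τ = 800 / 84.4 = 9.479 yr.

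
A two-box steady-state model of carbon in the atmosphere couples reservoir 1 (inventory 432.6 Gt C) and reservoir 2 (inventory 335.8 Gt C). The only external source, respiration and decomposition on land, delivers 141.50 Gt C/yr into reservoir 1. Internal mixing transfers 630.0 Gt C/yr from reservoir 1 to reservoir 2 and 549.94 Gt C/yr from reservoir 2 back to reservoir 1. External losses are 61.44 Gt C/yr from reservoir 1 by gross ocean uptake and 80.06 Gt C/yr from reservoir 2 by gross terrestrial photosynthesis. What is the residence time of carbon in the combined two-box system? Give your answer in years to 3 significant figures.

5.43 yr

Treat the two boxes together as one reservoir: the mixing fluxes between them are internal recycling, so τ = ΣM / Σ(external losses).
M_total = 432.6 + 335.8 = 768.40 Gt C.
ΣF_external_out = 61.44 + 80.06 = 141.50 Gt C/yr.
τ = M_total / ΣF_ext = 768.40 / 141.50 = 5.430 yr.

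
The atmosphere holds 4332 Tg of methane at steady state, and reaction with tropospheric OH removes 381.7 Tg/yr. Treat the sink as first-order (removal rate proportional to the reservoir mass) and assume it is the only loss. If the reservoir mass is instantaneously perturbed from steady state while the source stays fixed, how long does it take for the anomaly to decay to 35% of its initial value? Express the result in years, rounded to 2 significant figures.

12 yr

For a linear reservoir the anomaly decays as exp(−t/τ) with τ = M/F = 4332/381.7 = 11.35 yr.
exp(−t/τ) = 0.35 ⇒ t = −τ ln(0.35) = 11.35 × 1.050 = 11.91 yr.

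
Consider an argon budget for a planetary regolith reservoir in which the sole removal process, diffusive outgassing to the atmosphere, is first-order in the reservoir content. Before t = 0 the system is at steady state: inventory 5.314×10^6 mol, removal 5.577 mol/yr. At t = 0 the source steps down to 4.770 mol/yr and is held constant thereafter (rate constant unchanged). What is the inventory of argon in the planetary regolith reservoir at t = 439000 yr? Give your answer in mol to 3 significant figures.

τ = M₀/F₀ = 5.314×10^6/5.577 = 952800 yr; rate constant k = 1/τ.
New steady state M_∞ = F₁/k = F₁·τ = 4.770 × 952800 = 4.5451×10^6 mol.
M(t) = M_∞ + (M₀ − M_∞)·e^(−t/τ); t/τ = 439000/952800 = 0.4607, so e^(−t/τ) = 0.6308.
M(t) = 4.5451×10^6 + 768900 × 0.6308 = 5.0301×10^6 mol.

5.03×10^6 mol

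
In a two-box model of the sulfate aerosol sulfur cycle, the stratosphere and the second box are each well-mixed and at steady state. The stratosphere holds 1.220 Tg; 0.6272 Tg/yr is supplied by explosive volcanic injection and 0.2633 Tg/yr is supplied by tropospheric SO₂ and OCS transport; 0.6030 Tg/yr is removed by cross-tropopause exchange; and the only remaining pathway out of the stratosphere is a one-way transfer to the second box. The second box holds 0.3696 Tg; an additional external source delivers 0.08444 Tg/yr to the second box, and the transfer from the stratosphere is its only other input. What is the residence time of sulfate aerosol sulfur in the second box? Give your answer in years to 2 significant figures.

Balance the stratosphere: ΣF_in = 0.6272 + 0.2633 = 0.89050 Tg/yr.
Transfer to the second box = ΣF_in − (0.6030) = 0.28750 Tg/yr.
Total input to the second box = 0.28750 + 0.08444 = 0.37194 Tg/yr; at steady state this equals its total output.
τ = M / F = 0.3696 / 0.37194 = 0.9937 yr.

0.99 yr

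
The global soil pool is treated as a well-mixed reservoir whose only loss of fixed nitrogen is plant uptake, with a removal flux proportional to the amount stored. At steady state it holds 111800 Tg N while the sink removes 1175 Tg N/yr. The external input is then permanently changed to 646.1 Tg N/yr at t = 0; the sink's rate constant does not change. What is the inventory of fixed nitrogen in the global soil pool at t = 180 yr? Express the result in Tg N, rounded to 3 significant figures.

69100 Tg N

Residence time τ = M₀/F₀ = 95.15 yr. The eventual steady state is M_∞ = M₀·(F₁/F₀) = 111800 × 646.1/1175 = 61476 Tg N.
The anomaly ΔM(t) = M(t) − M_∞ decays as ΔM₀·e^(−t/τ) with ΔM₀ = 111800 − 61476 = 50320 Tg N.
At t = 180 yr, e^(−t/τ) = e^(−1.892) = 0.1508, so ΔM = 7589 Tg N and M = 61476 + 7589 = 69065 Tg N.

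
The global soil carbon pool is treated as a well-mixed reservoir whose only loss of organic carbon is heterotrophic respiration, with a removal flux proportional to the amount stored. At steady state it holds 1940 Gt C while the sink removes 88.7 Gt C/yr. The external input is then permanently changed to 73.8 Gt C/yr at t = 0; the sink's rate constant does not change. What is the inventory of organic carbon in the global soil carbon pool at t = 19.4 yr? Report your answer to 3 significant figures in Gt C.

1750 Gt C

τ = M₀/F₀ = 1940/88.7 = 21.87 yr; rate constant k = 1/τ.
New steady state M_∞ = F₁/k = F₁·τ = 73.8 × 21.87 = 1614.1 Gt C.
M(t) = M_∞ + (M₀ − M_∞)·e^(−t/τ); t/τ = 19.4/21.87 = 0.8870, so e^(−t/τ) = 0.4119.
M(t) = 1614.1 + 325.9 × 0.4119 = 1748.3 Gt C.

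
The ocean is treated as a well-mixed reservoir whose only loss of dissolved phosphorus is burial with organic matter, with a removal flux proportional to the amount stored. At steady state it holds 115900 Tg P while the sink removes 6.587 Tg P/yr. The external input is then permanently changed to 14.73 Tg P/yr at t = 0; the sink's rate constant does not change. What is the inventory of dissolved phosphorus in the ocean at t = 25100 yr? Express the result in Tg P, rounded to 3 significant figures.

Residence time τ = M₀/F₀ = 17600 yr. The eventual steady state is M_∞ = M₀·(F₁/F₀) = 115900 × 14.73/6.587 = 259180 Tg P.
The anomaly ΔM(t) = M(t) − M_∞ decays as ΔM₀·e^(−t/τ) with ΔM₀ = 115900 − 259180 = −143300 Tg P.
At t = 25100 yr, e^(−t/τ) = e^(−1.427) = 0.2401, so ΔM = −34410 Tg P and M = 259180 − 34410 = 224770 Tg P.

225000 Tg P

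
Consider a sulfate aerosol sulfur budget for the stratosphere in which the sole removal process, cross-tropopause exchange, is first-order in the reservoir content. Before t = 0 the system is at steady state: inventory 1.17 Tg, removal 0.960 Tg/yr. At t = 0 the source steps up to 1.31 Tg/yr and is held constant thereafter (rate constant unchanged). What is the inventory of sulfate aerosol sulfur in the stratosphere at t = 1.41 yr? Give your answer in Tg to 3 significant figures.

1.46 Tg

Residence time τ = M₀/F₀ = 1.219 yr. The eventual steady state is M_∞ = M₀·(F₁/F₀) = 1.17 × 1.31/0.960 = 1.5966 Tg.
The anomaly ΔM(t) = M(t) − M_∞ decays as ΔM₀·e^(−t/τ) with ΔM₀ = 1.17 − 1.5966 = −0.4266 Tg.
At t = 1.41 yr, e^(−t/τ) = e^(−1.157) = 0.3145, so ΔM = −0.1341 Tg and M = 1.5966 − 0.1341 = 1.4624 Tg.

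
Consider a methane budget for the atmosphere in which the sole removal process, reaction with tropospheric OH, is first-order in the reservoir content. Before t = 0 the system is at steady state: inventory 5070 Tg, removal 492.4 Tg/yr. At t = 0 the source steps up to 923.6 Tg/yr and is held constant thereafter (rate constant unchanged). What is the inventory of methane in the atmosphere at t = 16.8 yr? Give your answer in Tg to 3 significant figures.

8640 Tg

Residence time τ = M₀/F₀ = 10.30 yr. The eventual steady state is M_∞ = M₀·(F₁/F₀) = 5070 × 923.6/492.4 = 9509.9 Tg.
The anomaly ΔM(t) = M(t) − M_∞ decays as ΔM₀·e^(−t/τ) with ΔM₀ = 5070 − 9509.9 = −4440 Tg.
At t = 16.8 yr, e^(−t/τ) = e^(−1.632) = 0.1956, so ΔM = −868.5 Tg and M = 9509.9 − 868.5 = 8641.4 Tg.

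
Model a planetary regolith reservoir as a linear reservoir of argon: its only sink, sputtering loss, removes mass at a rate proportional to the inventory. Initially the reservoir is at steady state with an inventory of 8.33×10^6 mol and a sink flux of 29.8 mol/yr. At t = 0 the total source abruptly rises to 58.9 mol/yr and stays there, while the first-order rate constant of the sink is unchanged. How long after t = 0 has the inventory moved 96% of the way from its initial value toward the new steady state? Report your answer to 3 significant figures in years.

τ = M₀/F₀ = 8.33×10^6/29.8 = 279500 yr.
The remaining gap fraction is e^(−t/τ); 96% covered ⇒ e^(−t/τ) = 0.0400.
t = −τ ln(0.0400) = 279500 × 3.219 = 899800 yr.

900000 yr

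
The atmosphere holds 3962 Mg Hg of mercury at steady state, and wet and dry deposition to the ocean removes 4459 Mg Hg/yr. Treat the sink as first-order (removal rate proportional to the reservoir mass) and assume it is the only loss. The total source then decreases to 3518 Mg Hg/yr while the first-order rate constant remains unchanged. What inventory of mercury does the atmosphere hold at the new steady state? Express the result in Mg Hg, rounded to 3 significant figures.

3130 Mg Hg

Rate constant k = F/M = 4459 / 3962 = 1.125 yr⁻¹.
At the new steady state, source = k·M_new ⇒ M_new = 3518 / 1.125 = 3126 Mg Hg.
(Equivalently M_new = M × F_new/F_old = 3962 × 3518/4459.)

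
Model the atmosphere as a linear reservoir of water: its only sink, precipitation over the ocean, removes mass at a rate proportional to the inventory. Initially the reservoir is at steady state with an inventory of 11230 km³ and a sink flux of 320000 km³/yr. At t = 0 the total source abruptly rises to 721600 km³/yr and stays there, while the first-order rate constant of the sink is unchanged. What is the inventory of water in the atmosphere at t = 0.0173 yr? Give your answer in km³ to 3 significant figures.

The sink rate constant is k = F₀/M₀ = 320000/11230 = 28.50 yr⁻¹.
Solving dM/dt = F₁ − kM with M(0) = M₀ gives M(t) = F₁/k + (M₀ − F₁/k)·e^(−kt).
F₁/k = 721600/28.50 = 25324 km³; kt = 28.50 × 0.0173 = 0.4930, e^(−kt) = 0.6108.
M(0.0173) = 25324 + (11230 − 25324) × 0.6108 = 25324 − 8609 = 16715 km³.

16700 km³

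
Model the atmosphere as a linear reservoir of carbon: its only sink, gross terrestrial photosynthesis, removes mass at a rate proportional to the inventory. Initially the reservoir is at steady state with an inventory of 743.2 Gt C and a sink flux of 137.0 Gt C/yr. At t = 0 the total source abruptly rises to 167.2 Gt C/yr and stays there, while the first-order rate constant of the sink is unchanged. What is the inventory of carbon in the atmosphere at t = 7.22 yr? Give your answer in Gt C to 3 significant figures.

Residence time τ = M₀/F₀ = 5.425 yr. The eventual steady state is M_∞ = M₀·(F₁/F₀) = 743.2 × 167.2/137.0 = 907.03 Gt C.
The anomaly ΔM(t) = M(t) − M_∞ decays as ΔM₀·e^(−t/τ) with ΔM₀ = 743.2 − 907.03 = −163.8 Gt C.
At t = 7.22 yr, e^(−t/τ) = e^(−1.331) = 0.2642, so ΔM = −43.29 Gt C and M = 907.03 − 43.29 = 863.74 Gt C.

864 Gt C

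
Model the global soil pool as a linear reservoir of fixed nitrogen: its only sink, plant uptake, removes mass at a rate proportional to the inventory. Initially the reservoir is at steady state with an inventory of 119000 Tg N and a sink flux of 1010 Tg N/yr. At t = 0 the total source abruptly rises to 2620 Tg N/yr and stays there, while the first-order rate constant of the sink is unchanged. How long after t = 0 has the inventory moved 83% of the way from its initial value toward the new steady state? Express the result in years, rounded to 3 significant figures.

τ = M₀/F₀ = 119000/1010 = 117.8 yr.
The remaining gap fraction is e^(−t/τ); 83% covered ⇒ e^(−t/τ) = 0.170.
t = −τ ln(0.170) = 117.8 × 1.772 = 208.8 yr.

209 yr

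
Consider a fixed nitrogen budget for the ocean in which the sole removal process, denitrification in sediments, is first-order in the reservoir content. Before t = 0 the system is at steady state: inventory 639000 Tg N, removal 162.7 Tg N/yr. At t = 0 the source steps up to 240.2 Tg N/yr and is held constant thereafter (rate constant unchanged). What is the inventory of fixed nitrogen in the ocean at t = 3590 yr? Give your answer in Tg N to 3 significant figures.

Residence time τ = M₀/F₀ = 3927 yr. The eventual steady state is M_∞ = M₀·(F₁/F₀) = 639000 × 240.2/162.7 = 943380 Tg N.
The anomaly ΔM(t) = M(t) − M_∞ decays as ΔM₀·e^(−t/τ) with ΔM₀ = 639000 − 943380 = −304400 Tg N.
At t = 3590 yr, e^(−t/τ) = e^(−0.9141) = 0.4009, so ΔM = −122000 Tg N and M = 943380 − 122000 = 821360 Tg N.

821000 Tg N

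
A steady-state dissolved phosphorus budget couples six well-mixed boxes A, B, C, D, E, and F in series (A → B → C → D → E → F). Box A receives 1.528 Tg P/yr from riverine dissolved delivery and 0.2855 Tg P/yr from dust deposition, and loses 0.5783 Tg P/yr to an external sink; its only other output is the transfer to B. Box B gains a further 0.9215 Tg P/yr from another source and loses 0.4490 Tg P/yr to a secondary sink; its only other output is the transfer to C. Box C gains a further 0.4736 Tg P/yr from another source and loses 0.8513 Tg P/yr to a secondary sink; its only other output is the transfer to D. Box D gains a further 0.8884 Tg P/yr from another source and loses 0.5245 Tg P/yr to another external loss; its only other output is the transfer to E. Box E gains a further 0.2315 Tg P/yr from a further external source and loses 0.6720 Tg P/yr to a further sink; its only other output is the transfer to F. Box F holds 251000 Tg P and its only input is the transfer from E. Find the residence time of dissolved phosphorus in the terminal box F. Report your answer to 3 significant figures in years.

Box A: F(A→B) = (1.528 + 0.2855) − 0.5783 = 1.2352 Tg P/yr.
Box B: F(B→C) = (1.2352 + 0.9215) − 0.4490 = 1.7077 Tg P/yr.
Box C: F(C→D) = (1.7077 + 0.4736) − 0.8513 = 1.3300 Tg P/yr.
Box D: F(D→E) = (1.3300 + 0.8884) − 0.5245 = 1.6939 Tg P/yr.
Box E: F(E→F) = (1.6939 + 0.2315) − 0.6720 = 1.2534 Tg P/yr.
Box F throughput = its input = 1.2534 Tg P/yr; τ = 251000 / 1.2534 = 200300 yr.

200000 yr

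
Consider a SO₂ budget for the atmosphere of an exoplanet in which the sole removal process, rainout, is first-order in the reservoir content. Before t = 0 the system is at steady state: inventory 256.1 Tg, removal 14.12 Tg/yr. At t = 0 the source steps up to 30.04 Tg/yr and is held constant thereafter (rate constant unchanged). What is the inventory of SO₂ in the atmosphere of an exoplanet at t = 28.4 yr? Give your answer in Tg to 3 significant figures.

485 Tg

Residence time τ = M₀/F₀ = 18.14 yr. The eventual steady state is M_∞ = M₀·(F₁/F₀) = 256.1 × 30.04/14.12 = 544.85 Tg.
The anomaly ΔM(t) = M(t) − M_∞ decays as ΔM₀·e^(−t/τ) with ΔM₀ = 256.1 − 544.85 = −288.7 Tg.
At t = 28.4 yr, e^(−t/τ) = e^(−1.566) = 0.2089, so ΔM = −60.32 Tg and M = 544.85 − 60.32 = 484.52 Tg.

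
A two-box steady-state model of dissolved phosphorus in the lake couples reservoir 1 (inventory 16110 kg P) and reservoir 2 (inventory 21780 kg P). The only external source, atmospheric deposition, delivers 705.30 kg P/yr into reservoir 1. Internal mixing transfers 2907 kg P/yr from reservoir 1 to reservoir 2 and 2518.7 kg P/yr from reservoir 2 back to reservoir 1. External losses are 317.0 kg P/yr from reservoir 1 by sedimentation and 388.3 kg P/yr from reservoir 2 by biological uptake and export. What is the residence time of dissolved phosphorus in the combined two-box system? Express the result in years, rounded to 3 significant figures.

Residence time in the combined system uses the total inventory and the total *external* removal — internal exchanges between the two boxes cancel.
M_total = 16110 + 21780 = 37890 kg P.
ΣF_external_out = 317.0 + 388.3 = 705.30 kg P/yr.
τ = M_total / ΣF_ext = 37890 / 705.30 = 53.72 yr.

53.7 yr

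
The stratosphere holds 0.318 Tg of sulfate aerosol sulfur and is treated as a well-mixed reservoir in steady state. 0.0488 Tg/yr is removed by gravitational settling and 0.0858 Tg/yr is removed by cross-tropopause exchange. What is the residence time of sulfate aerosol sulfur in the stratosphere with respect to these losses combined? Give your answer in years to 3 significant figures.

Total removal = 0.04880 + 0.08580 = 0.13460 Tg/yr.
τ = M / ΣF_out = 0.318 / 0.13460 = 2.363 yr.

2.36 yr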